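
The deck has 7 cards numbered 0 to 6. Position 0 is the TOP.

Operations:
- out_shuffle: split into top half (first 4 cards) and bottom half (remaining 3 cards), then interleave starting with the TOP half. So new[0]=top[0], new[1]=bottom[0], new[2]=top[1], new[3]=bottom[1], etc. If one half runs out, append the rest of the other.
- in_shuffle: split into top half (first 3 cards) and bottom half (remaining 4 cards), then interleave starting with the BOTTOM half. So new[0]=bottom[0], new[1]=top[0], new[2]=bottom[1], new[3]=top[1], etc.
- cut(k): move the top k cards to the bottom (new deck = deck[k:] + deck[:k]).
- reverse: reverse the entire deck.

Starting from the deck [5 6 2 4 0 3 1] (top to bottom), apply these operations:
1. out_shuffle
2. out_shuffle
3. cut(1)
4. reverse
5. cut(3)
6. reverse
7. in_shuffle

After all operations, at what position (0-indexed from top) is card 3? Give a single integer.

Answer: 3

Derivation:
After op 1 (out_shuffle): [5 0 6 3 2 1 4]
After op 2 (out_shuffle): [5 2 0 1 6 4 3]
After op 3 (cut(1)): [2 0 1 6 4 3 5]
After op 4 (reverse): [5 3 4 6 1 0 2]
After op 5 (cut(3)): [6 1 0 2 5 3 4]
After op 6 (reverse): [4 3 5 2 0 1 6]
After op 7 (in_shuffle): [2 4 0 3 1 5 6]
Card 3 is at position 3.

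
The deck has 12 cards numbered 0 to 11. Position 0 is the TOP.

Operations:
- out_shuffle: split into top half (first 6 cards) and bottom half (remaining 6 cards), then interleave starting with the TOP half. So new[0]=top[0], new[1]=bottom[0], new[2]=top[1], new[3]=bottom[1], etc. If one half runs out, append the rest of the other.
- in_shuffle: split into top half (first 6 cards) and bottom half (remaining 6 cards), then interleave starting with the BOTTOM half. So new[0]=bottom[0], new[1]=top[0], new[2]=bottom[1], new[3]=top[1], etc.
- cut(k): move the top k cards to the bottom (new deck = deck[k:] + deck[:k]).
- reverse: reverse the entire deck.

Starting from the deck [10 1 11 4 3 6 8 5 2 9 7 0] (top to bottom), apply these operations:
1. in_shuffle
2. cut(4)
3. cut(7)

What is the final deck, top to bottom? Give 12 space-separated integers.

After op 1 (in_shuffle): [8 10 5 1 2 11 9 4 7 3 0 6]
After op 2 (cut(4)): [2 11 9 4 7 3 0 6 8 10 5 1]
After op 3 (cut(7)): [6 8 10 5 1 2 11 9 4 7 3 0]

Answer: 6 8 10 5 1 2 11 9 4 7 3 0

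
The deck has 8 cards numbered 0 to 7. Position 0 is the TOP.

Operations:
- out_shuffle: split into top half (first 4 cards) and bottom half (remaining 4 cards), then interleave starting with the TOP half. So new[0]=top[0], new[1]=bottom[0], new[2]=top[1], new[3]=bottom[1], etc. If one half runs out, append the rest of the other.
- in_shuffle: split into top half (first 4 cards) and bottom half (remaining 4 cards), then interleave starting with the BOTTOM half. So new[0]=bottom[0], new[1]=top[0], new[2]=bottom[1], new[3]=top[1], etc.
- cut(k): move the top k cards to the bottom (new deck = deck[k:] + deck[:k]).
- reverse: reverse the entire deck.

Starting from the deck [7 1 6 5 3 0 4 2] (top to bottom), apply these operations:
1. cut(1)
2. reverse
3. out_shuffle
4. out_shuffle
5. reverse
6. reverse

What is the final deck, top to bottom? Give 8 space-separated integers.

After op 1 (cut(1)): [1 6 5 3 0 4 2 7]
After op 2 (reverse): [7 2 4 0 3 5 6 1]
After op 3 (out_shuffle): [7 3 2 5 4 6 0 1]
After op 4 (out_shuffle): [7 4 3 6 2 0 5 1]
After op 5 (reverse): [1 5 0 2 6 3 4 7]
After op 6 (reverse): [7 4 3 6 2 0 5 1]

Answer: 7 4 3 6 2 0 5 1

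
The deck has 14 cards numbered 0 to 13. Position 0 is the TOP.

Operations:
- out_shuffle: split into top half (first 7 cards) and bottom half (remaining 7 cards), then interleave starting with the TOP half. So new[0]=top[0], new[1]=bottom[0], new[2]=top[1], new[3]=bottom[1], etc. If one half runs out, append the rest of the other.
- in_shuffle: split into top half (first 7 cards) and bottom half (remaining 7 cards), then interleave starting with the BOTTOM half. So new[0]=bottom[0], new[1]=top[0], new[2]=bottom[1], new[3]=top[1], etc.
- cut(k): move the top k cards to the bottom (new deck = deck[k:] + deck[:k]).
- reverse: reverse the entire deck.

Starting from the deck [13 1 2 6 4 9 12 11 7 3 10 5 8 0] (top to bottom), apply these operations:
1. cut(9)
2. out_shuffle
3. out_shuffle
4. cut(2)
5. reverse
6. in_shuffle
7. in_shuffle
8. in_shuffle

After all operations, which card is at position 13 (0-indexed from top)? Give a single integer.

Answer: 0

Derivation:
After op 1 (cut(9)): [3 10 5 8 0 13 1 2 6 4 9 12 11 7]
After op 2 (out_shuffle): [3 2 10 6 5 4 8 9 0 12 13 11 1 7]
After op 3 (out_shuffle): [3 9 2 0 10 12 6 13 5 11 4 1 8 7]
After op 4 (cut(2)): [2 0 10 12 6 13 5 11 4 1 8 7 3 9]
After op 5 (reverse): [9 3 7 8 1 4 11 5 13 6 12 10 0 2]
After op 6 (in_shuffle): [5 9 13 3 6 7 12 8 10 1 0 4 2 11]
After op 7 (in_shuffle): [8 5 10 9 1 13 0 3 4 6 2 7 11 12]
After op 8 (in_shuffle): [3 8 4 5 6 10 2 9 7 1 11 13 12 0]
Position 13: card 0.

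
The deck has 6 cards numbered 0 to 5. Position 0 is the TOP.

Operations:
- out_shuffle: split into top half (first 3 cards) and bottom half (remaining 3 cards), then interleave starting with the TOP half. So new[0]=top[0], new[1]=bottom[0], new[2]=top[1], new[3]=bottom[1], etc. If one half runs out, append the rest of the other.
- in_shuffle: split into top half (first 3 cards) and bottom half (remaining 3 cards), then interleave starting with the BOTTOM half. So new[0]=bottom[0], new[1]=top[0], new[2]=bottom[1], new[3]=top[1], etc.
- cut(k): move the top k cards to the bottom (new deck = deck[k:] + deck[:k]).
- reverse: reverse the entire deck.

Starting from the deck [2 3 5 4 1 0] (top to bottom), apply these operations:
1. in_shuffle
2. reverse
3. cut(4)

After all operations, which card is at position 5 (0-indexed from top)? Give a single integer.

After op 1 (in_shuffle): [4 2 1 3 0 5]
After op 2 (reverse): [5 0 3 1 2 4]
After op 3 (cut(4)): [2 4 5 0 3 1]
Position 5: card 1.

Answer: 1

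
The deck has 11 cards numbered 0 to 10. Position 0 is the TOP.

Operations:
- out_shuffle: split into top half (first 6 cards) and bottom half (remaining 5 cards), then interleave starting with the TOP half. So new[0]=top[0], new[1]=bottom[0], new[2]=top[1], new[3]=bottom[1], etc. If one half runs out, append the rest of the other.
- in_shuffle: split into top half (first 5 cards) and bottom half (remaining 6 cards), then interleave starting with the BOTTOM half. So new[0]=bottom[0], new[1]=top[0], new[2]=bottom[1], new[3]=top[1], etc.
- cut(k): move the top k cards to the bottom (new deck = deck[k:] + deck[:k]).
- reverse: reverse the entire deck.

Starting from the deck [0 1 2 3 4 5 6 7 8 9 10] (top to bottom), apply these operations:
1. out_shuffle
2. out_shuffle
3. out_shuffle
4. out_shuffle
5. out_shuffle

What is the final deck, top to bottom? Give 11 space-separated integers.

Answer: 0 10 9 8 7 6 5 4 3 2 1

Derivation:
After op 1 (out_shuffle): [0 6 1 7 2 8 3 9 4 10 5]
After op 2 (out_shuffle): [0 3 6 9 1 4 7 10 2 5 8]
After op 3 (out_shuffle): [0 7 3 10 6 2 9 5 1 8 4]
After op 4 (out_shuffle): [0 9 7 5 3 1 10 8 6 4 2]
After op 5 (out_shuffle): [0 10 9 8 7 6 5 4 3 2 1]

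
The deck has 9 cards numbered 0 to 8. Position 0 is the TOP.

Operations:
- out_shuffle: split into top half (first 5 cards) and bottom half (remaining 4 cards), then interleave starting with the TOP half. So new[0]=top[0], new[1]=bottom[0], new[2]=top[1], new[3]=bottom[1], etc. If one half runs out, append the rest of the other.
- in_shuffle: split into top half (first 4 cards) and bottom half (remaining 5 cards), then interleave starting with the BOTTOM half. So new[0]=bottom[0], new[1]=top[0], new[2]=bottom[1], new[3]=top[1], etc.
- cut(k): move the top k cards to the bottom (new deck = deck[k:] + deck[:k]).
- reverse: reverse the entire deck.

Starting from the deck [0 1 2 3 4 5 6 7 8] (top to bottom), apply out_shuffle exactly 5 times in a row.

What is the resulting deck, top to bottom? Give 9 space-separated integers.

After op 1 (out_shuffle): [0 5 1 6 2 7 3 8 4]
After op 2 (out_shuffle): [0 7 5 3 1 8 6 4 2]
After op 3 (out_shuffle): [0 8 7 6 5 4 3 2 1]
After op 4 (out_shuffle): [0 4 8 3 7 2 6 1 5]
After op 5 (out_shuffle): [0 2 4 6 8 1 3 5 7]

Answer: 0 2 4 6 8 1 3 5 7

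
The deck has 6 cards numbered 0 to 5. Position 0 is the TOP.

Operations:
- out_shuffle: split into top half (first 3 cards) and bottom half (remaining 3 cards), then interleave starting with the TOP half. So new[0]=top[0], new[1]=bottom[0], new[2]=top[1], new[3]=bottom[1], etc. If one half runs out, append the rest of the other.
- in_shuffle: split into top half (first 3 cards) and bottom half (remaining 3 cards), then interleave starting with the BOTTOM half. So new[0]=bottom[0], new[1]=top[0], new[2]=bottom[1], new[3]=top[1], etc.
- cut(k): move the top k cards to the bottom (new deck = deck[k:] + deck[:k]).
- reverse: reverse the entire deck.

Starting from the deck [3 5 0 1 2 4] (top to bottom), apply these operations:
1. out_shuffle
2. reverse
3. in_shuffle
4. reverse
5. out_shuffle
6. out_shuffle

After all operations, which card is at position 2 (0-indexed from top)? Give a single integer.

After op 1 (out_shuffle): [3 1 5 2 0 4]
After op 2 (reverse): [4 0 2 5 1 3]
After op 3 (in_shuffle): [5 4 1 0 3 2]
After op 4 (reverse): [2 3 0 1 4 5]
After op 5 (out_shuffle): [2 1 3 4 0 5]
After op 6 (out_shuffle): [2 4 1 0 3 5]
Position 2: card 1.

Answer: 1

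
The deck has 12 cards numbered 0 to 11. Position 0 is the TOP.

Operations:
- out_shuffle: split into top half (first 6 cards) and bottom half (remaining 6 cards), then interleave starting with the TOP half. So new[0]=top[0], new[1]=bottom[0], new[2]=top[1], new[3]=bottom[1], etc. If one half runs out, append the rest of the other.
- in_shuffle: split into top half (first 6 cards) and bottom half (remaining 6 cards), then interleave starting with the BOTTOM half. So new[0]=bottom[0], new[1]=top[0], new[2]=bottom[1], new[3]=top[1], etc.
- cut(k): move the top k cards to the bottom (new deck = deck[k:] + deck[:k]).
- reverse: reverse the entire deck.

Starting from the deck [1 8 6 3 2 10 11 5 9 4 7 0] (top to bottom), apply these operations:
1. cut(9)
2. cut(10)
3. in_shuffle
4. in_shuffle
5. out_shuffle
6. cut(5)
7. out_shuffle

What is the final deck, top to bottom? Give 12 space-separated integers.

After op 1 (cut(9)): [4 7 0 1 8 6 3 2 10 11 5 9]
After op 2 (cut(10)): [5 9 4 7 0 1 8 6 3 2 10 11]
After op 3 (in_shuffle): [8 5 6 9 3 4 2 7 10 0 11 1]
After op 4 (in_shuffle): [2 8 7 5 10 6 0 9 11 3 1 4]
After op 5 (out_shuffle): [2 0 8 9 7 11 5 3 10 1 6 4]
After op 6 (cut(5)): [11 5 3 10 1 6 4 2 0 8 9 7]
After op 7 (out_shuffle): [11 4 5 2 3 0 10 8 1 9 6 7]

Answer: 11 4 5 2 3 0 10 8 1 9 6 7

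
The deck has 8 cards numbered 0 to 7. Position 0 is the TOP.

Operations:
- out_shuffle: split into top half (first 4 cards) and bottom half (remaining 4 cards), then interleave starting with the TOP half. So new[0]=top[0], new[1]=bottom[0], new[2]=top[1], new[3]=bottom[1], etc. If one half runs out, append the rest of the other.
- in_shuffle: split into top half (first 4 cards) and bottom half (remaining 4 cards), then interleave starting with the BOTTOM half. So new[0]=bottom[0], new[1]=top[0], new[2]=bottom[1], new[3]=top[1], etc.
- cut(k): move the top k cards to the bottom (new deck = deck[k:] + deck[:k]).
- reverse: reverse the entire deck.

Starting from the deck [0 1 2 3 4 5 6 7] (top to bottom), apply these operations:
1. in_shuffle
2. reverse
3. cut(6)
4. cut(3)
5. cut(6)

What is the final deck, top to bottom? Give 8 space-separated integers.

After op 1 (in_shuffle): [4 0 5 1 6 2 7 3]
After op 2 (reverse): [3 7 2 6 1 5 0 4]
After op 3 (cut(6)): [0 4 3 7 2 6 1 5]
After op 4 (cut(3)): [7 2 6 1 5 0 4 3]
After op 5 (cut(6)): [4 3 7 2 6 1 5 0]

Answer: 4 3 7 2 6 1 5 0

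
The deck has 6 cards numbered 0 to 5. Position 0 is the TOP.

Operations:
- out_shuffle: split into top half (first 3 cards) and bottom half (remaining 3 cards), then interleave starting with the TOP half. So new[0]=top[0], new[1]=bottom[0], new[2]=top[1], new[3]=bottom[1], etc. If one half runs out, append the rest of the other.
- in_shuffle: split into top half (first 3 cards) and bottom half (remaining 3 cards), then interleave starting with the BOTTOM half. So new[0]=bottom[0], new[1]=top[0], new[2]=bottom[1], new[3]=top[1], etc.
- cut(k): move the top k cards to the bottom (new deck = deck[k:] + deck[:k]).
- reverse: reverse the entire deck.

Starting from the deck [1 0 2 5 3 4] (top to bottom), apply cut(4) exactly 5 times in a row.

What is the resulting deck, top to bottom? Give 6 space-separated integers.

After op 1 (cut(4)): [3 4 1 0 2 5]
After op 2 (cut(4)): [2 5 3 4 1 0]
After op 3 (cut(4)): [1 0 2 5 3 4]
After op 4 (cut(4)): [3 4 1 0 2 5]
After op 5 (cut(4)): [2 5 3 4 1 0]

Answer: 2 5 3 4 1 0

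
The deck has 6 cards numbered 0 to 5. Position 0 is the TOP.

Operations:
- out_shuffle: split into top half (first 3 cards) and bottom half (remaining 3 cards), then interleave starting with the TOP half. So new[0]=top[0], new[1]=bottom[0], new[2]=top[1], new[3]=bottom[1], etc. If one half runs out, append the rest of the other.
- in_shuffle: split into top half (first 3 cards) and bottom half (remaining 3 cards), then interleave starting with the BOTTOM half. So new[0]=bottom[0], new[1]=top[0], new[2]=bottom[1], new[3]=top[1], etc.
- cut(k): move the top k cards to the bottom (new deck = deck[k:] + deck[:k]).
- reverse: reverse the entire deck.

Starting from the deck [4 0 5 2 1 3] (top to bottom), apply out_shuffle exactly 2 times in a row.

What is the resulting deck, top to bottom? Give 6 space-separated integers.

Answer: 4 1 2 5 0 3

Derivation:
After op 1 (out_shuffle): [4 2 0 1 5 3]
After op 2 (out_shuffle): [4 1 2 5 0 3]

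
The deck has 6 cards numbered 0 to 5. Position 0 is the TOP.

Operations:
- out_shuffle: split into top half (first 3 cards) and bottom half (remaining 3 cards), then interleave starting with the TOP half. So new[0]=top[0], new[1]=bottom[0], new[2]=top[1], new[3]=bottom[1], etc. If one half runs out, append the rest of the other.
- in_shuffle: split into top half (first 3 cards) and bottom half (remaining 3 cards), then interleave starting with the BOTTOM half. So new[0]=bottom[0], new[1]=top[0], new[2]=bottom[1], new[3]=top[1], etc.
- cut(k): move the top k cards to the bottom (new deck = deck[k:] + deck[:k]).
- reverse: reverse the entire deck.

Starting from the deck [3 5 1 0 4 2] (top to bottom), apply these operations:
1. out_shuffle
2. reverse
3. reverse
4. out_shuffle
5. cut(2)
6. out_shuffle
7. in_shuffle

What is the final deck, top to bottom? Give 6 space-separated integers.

Answer: 3 0 5 2 4 1

Derivation:
After op 1 (out_shuffle): [3 0 5 4 1 2]
After op 2 (reverse): [2 1 4 5 0 3]
After op 3 (reverse): [3 0 5 4 1 2]
After op 4 (out_shuffle): [3 4 0 1 5 2]
After op 5 (cut(2)): [0 1 5 2 3 4]
After op 6 (out_shuffle): [0 2 1 3 5 4]
After op 7 (in_shuffle): [3 0 5 2 4 1]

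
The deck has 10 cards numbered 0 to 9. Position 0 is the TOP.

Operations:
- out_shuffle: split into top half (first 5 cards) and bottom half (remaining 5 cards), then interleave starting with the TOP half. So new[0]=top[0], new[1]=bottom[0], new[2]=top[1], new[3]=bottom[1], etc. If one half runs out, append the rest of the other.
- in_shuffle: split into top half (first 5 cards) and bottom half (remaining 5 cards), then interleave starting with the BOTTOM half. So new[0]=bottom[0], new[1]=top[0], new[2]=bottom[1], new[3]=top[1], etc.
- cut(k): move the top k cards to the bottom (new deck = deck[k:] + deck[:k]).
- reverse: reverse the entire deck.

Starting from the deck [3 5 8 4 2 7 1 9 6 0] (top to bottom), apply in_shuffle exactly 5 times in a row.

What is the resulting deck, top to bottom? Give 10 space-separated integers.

Answer: 0 6 9 1 7 2 4 8 5 3

Derivation:
After op 1 (in_shuffle): [7 3 1 5 9 8 6 4 0 2]
After op 2 (in_shuffle): [8 7 6 3 4 1 0 5 2 9]
After op 3 (in_shuffle): [1 8 0 7 5 6 2 3 9 4]
After op 4 (in_shuffle): [6 1 2 8 3 0 9 7 4 5]
After op 5 (in_shuffle): [0 6 9 1 7 2 4 8 5 3]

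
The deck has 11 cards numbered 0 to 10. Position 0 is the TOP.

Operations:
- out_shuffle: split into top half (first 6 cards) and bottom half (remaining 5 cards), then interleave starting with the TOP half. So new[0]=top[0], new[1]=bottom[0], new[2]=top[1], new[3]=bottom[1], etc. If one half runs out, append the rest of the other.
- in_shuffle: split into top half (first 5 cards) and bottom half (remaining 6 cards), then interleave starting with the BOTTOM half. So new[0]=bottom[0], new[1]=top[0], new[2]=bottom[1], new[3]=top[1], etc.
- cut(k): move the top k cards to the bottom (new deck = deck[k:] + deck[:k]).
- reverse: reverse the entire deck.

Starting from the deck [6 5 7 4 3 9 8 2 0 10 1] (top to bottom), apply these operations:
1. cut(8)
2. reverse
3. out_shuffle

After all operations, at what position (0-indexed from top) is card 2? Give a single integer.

After op 1 (cut(8)): [0 10 1 6 5 7 4 3 9 8 2]
After op 2 (reverse): [2 8 9 3 4 7 5 6 1 10 0]
After op 3 (out_shuffle): [2 5 8 6 9 1 3 10 4 0 7]
Card 2 is at position 0.

Answer: 0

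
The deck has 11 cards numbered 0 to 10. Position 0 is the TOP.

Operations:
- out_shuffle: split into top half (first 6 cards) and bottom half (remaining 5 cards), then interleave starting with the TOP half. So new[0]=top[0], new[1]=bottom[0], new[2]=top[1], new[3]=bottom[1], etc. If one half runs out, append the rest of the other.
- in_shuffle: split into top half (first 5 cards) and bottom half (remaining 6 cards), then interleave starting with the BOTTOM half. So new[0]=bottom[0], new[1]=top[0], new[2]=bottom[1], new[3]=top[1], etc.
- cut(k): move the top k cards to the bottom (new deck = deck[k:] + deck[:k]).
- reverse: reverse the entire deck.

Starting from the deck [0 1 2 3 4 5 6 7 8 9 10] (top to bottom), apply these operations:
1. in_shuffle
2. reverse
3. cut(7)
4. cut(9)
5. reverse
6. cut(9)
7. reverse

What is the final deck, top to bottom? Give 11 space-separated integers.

After op 1 (in_shuffle): [5 0 6 1 7 2 8 3 9 4 10]
After op 2 (reverse): [10 4 9 3 8 2 7 1 6 0 5]
After op 3 (cut(7)): [1 6 0 5 10 4 9 3 8 2 7]
After op 4 (cut(9)): [2 7 1 6 0 5 10 4 9 3 8]
After op 5 (reverse): [8 3 9 4 10 5 0 6 1 7 2]
After op 6 (cut(9)): [7 2 8 3 9 4 10 5 0 6 1]
After op 7 (reverse): [1 6 0 5 10 4 9 3 8 2 7]

Answer: 1 6 0 5 10 4 9 3 8 2 7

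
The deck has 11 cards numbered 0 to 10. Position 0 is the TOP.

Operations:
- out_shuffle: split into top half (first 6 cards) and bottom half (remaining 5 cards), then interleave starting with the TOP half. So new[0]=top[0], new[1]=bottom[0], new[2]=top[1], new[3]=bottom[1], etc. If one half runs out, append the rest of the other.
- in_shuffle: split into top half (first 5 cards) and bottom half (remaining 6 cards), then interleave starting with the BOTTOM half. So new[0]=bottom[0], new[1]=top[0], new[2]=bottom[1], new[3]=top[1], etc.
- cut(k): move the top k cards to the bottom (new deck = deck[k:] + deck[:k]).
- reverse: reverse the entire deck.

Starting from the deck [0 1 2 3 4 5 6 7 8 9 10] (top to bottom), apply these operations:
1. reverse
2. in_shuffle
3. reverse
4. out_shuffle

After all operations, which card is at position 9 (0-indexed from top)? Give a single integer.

Answer: 5

Derivation:
After op 1 (reverse): [10 9 8 7 6 5 4 3 2 1 0]
After op 2 (in_shuffle): [5 10 4 9 3 8 2 7 1 6 0]
After op 3 (reverse): [0 6 1 7 2 8 3 9 4 10 5]
After op 4 (out_shuffle): [0 3 6 9 1 4 7 10 2 5 8]
Position 9: card 5.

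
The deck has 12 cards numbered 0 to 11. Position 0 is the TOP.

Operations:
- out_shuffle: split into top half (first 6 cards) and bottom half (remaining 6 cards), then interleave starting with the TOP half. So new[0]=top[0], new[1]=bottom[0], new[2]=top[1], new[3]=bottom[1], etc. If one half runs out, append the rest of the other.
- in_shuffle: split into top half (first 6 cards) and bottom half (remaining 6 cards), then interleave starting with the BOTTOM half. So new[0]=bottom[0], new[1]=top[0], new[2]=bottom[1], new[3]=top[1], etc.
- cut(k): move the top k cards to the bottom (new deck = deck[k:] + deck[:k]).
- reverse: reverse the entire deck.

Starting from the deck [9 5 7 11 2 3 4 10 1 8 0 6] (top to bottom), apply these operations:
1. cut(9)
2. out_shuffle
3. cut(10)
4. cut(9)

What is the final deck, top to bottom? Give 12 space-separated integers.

After op 1 (cut(9)): [8 0 6 9 5 7 11 2 3 4 10 1]
After op 2 (out_shuffle): [8 11 0 2 6 3 9 4 5 10 7 1]
After op 3 (cut(10)): [7 1 8 11 0 2 6 3 9 4 5 10]
After op 4 (cut(9)): [4 5 10 7 1 8 11 0 2 6 3 9]

Answer: 4 5 10 7 1 8 11 0 2 6 3 9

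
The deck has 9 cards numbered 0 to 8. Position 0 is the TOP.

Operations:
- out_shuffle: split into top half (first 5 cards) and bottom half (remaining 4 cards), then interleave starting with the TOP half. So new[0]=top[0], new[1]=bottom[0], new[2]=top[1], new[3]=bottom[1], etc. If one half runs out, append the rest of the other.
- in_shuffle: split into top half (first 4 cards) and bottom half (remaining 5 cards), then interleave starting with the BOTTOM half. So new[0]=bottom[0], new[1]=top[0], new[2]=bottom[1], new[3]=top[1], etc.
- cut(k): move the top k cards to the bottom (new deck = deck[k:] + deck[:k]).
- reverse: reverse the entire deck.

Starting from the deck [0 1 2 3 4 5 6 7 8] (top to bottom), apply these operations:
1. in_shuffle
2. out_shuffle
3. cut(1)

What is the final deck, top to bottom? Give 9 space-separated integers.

After op 1 (in_shuffle): [4 0 5 1 6 2 7 3 8]
After op 2 (out_shuffle): [4 2 0 7 5 3 1 8 6]
After op 3 (cut(1)): [2 0 7 5 3 1 8 6 4]

Answer: 2 0 7 5 3 1 8 6 4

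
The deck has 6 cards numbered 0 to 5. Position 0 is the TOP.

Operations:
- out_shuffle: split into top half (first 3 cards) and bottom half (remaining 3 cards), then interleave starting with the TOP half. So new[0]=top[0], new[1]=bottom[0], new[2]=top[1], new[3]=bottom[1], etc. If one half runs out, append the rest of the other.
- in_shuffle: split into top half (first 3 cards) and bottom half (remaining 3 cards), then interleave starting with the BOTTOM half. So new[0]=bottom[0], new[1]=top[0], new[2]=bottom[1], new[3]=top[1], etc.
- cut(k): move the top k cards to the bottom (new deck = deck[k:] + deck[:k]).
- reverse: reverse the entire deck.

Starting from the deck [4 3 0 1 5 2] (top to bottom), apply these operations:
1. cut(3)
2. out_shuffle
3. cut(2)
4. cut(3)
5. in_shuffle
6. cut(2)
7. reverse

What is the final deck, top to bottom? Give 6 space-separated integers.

Answer: 0 5 4 2 1 3

Derivation:
After op 1 (cut(3)): [1 5 2 4 3 0]
After op 2 (out_shuffle): [1 4 5 3 2 0]
After op 3 (cut(2)): [5 3 2 0 1 4]
After op 4 (cut(3)): [0 1 4 5 3 2]
After op 5 (in_shuffle): [5 0 3 1 2 4]
After op 6 (cut(2)): [3 1 2 4 5 0]
After op 7 (reverse): [0 5 4 2 1 3]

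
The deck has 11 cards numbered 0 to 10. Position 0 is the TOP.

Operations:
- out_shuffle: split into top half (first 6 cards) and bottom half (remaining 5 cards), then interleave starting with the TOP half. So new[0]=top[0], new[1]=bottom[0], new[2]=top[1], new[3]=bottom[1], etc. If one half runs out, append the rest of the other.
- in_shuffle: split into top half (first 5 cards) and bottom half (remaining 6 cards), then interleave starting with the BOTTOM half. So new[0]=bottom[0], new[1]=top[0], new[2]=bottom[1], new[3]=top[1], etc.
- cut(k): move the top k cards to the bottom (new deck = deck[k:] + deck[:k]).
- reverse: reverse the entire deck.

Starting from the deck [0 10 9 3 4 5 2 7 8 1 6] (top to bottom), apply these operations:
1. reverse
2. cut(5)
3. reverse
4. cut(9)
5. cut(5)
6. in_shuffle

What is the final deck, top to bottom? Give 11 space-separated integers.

After op 1 (reverse): [6 1 8 7 2 5 4 3 9 10 0]
After op 2 (cut(5)): [5 4 3 9 10 0 6 1 8 7 2]
After op 3 (reverse): [2 7 8 1 6 0 10 9 3 4 5]
After op 4 (cut(9)): [4 5 2 7 8 1 6 0 10 9 3]
After op 5 (cut(5)): [1 6 0 10 9 3 4 5 2 7 8]
After op 6 (in_shuffle): [3 1 4 6 5 0 2 10 7 9 8]

Answer: 3 1 4 6 5 0 2 10 7 9 8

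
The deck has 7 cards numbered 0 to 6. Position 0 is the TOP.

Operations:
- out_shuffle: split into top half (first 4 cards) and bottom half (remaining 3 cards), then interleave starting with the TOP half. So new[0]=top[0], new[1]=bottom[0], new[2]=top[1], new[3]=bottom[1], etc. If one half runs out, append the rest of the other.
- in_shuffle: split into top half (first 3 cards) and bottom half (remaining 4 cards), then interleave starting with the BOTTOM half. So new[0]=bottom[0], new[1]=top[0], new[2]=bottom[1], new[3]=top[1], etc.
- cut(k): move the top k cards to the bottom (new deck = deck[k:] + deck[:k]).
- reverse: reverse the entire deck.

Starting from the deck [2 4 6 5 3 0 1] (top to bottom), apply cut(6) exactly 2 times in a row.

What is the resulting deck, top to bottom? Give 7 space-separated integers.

Answer: 0 1 2 4 6 5 3

Derivation:
After op 1 (cut(6)): [1 2 4 6 5 3 0]
After op 2 (cut(6)): [0 1 2 4 6 5 3]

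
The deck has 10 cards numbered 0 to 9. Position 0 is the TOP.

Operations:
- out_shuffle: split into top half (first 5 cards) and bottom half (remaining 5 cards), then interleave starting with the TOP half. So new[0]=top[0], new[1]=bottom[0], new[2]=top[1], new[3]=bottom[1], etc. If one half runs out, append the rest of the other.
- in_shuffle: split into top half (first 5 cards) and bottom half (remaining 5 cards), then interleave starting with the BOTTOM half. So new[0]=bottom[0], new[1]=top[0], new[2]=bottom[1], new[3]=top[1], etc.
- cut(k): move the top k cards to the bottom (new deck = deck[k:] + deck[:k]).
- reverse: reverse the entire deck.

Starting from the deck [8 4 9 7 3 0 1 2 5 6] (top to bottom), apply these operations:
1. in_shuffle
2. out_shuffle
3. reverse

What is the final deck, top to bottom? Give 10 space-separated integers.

Answer: 3 2 6 4 7 1 5 8 9 0

Derivation:
After op 1 (in_shuffle): [0 8 1 4 2 9 5 7 6 3]
After op 2 (out_shuffle): [0 9 8 5 1 7 4 6 2 3]
After op 3 (reverse): [3 2 6 4 7 1 5 8 9 0]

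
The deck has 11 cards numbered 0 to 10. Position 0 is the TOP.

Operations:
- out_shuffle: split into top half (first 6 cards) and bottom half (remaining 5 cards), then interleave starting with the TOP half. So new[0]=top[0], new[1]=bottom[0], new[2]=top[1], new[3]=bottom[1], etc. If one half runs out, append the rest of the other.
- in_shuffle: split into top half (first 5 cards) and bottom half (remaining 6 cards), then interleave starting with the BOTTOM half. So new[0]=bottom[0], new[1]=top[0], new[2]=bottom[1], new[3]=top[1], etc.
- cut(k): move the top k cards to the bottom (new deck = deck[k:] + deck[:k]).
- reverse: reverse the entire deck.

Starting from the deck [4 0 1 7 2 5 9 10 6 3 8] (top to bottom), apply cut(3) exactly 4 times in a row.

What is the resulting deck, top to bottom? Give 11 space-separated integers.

Answer: 0 1 7 2 5 9 10 6 3 8 4

Derivation:
After op 1 (cut(3)): [7 2 5 9 10 6 3 8 4 0 1]
After op 2 (cut(3)): [9 10 6 3 8 4 0 1 7 2 5]
After op 3 (cut(3)): [3 8 4 0 1 7 2 5 9 10 6]
After op 4 (cut(3)): [0 1 7 2 5 9 10 6 3 8 4]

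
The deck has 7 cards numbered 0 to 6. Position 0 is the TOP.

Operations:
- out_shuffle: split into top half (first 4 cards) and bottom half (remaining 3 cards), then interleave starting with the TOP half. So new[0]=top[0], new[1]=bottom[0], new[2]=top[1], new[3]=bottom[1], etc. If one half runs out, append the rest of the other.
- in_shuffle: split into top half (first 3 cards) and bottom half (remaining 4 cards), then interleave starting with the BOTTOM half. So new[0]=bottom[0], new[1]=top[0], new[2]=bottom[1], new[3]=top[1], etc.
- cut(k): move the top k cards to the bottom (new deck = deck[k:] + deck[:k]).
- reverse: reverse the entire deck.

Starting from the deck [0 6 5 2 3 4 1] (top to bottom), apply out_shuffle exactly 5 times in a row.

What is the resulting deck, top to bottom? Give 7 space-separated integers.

After op 1 (out_shuffle): [0 3 6 4 5 1 2]
After op 2 (out_shuffle): [0 5 3 1 6 2 4]
After op 3 (out_shuffle): [0 6 5 2 3 4 1]
After op 4 (out_shuffle): [0 3 6 4 5 1 2]
After op 5 (out_shuffle): [0 5 3 1 6 2 4]

Answer: 0 5 3 1 6 2 4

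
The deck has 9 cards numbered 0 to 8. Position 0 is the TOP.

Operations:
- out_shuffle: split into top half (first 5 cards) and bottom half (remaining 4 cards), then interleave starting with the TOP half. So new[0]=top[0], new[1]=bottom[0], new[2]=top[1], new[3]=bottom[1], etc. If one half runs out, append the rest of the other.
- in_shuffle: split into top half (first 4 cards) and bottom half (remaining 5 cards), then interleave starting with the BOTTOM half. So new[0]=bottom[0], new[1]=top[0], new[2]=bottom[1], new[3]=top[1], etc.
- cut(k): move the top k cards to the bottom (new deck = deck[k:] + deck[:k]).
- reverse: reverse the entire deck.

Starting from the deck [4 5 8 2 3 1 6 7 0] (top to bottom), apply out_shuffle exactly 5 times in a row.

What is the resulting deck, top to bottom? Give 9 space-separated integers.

After op 1 (out_shuffle): [4 1 5 6 8 7 2 0 3]
After op 2 (out_shuffle): [4 7 1 2 5 0 6 3 8]
After op 3 (out_shuffle): [4 0 7 6 1 3 2 8 5]
After op 4 (out_shuffle): [4 3 0 2 7 8 6 5 1]
After op 5 (out_shuffle): [4 8 3 6 0 5 2 1 7]

Answer: 4 8 3 6 0 5 2 1 7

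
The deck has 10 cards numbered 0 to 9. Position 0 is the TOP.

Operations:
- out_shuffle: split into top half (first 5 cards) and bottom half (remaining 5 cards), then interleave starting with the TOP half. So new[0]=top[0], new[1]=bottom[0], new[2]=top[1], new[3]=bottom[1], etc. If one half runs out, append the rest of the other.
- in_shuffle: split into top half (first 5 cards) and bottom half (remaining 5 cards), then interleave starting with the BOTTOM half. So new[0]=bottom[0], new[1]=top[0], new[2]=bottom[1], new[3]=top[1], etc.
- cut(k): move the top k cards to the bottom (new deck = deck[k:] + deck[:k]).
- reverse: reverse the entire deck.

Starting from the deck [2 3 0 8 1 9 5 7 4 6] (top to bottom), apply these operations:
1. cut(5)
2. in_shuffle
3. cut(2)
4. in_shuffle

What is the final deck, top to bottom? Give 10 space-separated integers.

Answer: 4 3 1 5 6 0 2 7 9 8

Derivation:
After op 1 (cut(5)): [9 5 7 4 6 2 3 0 8 1]
After op 2 (in_shuffle): [2 9 3 5 0 7 8 4 1 6]
After op 3 (cut(2)): [3 5 0 7 8 4 1 6 2 9]
After op 4 (in_shuffle): [4 3 1 5 6 0 2 7 9 8]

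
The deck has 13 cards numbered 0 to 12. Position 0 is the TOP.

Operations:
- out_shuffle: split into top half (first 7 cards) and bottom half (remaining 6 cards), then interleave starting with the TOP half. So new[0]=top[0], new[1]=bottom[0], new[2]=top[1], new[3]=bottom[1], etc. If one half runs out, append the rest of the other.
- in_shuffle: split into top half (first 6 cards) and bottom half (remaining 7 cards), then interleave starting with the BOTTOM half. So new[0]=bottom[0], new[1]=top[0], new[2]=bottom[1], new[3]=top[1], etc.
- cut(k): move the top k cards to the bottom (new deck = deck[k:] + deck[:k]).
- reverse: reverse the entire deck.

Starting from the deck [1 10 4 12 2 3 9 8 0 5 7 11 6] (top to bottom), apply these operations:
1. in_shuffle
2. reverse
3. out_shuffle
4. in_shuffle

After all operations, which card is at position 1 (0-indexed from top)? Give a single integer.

After op 1 (in_shuffle): [9 1 8 10 0 4 5 12 7 2 11 3 6]
After op 2 (reverse): [6 3 11 2 7 12 5 4 0 10 8 1 9]
After op 3 (out_shuffle): [6 4 3 0 11 10 2 8 7 1 12 9 5]
After op 4 (in_shuffle): [2 6 8 4 7 3 1 0 12 11 9 10 5]
Position 1: card 6.

Answer: 6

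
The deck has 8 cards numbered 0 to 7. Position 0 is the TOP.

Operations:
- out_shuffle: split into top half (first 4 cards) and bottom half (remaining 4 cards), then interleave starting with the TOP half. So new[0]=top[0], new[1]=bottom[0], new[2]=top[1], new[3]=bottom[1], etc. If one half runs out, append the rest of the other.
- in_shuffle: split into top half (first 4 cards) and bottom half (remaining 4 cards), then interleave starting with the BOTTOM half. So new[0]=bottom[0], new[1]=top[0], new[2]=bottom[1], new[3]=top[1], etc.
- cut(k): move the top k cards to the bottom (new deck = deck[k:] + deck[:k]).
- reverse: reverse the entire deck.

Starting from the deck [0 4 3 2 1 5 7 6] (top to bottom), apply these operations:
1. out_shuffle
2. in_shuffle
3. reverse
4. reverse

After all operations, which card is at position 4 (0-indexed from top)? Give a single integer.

After op 1 (out_shuffle): [0 1 4 5 3 7 2 6]
After op 2 (in_shuffle): [3 0 7 1 2 4 6 5]
After op 3 (reverse): [5 6 4 2 1 7 0 3]
After op 4 (reverse): [3 0 7 1 2 4 6 5]
Position 4: card 2.

Answer: 2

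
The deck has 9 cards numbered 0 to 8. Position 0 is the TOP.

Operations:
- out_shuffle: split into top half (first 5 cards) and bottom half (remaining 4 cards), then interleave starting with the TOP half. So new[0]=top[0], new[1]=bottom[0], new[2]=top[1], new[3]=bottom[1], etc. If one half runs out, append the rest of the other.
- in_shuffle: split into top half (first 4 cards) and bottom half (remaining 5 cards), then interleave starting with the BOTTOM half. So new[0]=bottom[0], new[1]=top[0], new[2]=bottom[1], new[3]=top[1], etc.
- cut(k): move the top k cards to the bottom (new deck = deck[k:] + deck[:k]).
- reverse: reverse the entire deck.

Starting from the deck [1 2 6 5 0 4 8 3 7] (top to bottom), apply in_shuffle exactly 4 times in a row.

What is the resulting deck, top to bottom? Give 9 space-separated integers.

After op 1 (in_shuffle): [0 1 4 2 8 6 3 5 7]
After op 2 (in_shuffle): [8 0 6 1 3 4 5 2 7]
After op 3 (in_shuffle): [3 8 4 0 5 6 2 1 7]
After op 4 (in_shuffle): [5 3 6 8 2 4 1 0 7]

Answer: 5 3 6 8 2 4 1 0 7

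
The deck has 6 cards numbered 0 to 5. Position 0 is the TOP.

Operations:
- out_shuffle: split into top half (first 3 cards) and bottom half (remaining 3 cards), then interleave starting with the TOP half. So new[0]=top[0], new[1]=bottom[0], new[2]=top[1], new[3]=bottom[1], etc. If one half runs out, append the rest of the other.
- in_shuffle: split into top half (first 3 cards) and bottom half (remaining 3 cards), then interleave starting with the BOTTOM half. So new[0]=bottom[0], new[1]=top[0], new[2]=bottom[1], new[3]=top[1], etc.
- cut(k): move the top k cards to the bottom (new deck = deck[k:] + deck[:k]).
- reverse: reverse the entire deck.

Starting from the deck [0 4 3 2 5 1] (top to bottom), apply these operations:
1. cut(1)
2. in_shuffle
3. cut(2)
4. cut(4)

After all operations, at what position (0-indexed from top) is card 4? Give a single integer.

Answer: 1

Derivation:
After op 1 (cut(1)): [4 3 2 5 1 0]
After op 2 (in_shuffle): [5 4 1 3 0 2]
After op 3 (cut(2)): [1 3 0 2 5 4]
After op 4 (cut(4)): [5 4 1 3 0 2]
Card 4 is at position 1.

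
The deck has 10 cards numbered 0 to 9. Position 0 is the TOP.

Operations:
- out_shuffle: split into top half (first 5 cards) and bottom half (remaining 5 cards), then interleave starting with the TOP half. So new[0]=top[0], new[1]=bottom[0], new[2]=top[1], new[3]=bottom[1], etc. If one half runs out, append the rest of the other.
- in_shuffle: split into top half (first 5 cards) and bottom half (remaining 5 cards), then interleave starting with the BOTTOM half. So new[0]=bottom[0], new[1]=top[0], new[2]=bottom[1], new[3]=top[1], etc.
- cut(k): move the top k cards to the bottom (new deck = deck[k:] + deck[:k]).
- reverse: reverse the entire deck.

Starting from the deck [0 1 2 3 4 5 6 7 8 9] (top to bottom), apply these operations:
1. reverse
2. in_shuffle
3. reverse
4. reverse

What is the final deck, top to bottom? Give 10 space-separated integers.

After op 1 (reverse): [9 8 7 6 5 4 3 2 1 0]
After op 2 (in_shuffle): [4 9 3 8 2 7 1 6 0 5]
After op 3 (reverse): [5 0 6 1 7 2 8 3 9 4]
After op 4 (reverse): [4 9 3 8 2 7 1 6 0 5]

Answer: 4 9 3 8 2 7 1 6 0 5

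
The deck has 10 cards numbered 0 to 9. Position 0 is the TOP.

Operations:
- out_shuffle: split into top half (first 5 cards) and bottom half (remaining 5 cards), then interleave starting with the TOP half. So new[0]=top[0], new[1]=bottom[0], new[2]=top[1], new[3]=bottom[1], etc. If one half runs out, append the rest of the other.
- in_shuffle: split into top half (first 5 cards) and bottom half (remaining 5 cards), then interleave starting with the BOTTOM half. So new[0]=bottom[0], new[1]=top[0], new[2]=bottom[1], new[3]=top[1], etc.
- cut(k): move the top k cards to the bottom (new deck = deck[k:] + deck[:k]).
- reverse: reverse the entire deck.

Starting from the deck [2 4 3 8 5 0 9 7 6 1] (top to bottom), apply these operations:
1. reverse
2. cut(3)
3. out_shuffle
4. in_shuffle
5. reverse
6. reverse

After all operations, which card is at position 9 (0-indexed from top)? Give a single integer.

Answer: 5

Derivation:
After op 1 (reverse): [1 6 7 9 0 5 8 3 4 2]
After op 2 (cut(3)): [9 0 5 8 3 4 2 1 6 7]
After op 3 (out_shuffle): [9 4 0 2 5 1 8 6 3 7]
After op 4 (in_shuffle): [1 9 8 4 6 0 3 2 7 5]
After op 5 (reverse): [5 7 2 3 0 6 4 8 9 1]
After op 6 (reverse): [1 9 8 4 6 0 3 2 7 5]
Position 9: card 5.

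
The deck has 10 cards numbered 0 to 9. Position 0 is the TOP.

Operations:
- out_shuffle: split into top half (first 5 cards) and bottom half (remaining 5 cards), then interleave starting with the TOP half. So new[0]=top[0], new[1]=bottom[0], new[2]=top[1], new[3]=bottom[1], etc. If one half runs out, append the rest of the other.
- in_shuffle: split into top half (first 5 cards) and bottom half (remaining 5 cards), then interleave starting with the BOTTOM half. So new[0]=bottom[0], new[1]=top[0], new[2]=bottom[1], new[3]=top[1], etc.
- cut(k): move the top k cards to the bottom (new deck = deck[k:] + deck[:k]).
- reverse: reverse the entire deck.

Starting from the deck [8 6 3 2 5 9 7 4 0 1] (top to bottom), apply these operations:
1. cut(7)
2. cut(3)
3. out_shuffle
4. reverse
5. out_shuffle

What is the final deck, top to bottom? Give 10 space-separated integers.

Answer: 1 3 5 7 0 6 2 9 4 8

Derivation:
After op 1 (cut(7)): [4 0 1 8 6 3 2 5 9 7]
After op 2 (cut(3)): [8 6 3 2 5 9 7 4 0 1]
After op 3 (out_shuffle): [8 9 6 7 3 4 2 0 5 1]
After op 4 (reverse): [1 5 0 2 4 3 7 6 9 8]
After op 5 (out_shuffle): [1 3 5 7 0 6 2 9 4 8]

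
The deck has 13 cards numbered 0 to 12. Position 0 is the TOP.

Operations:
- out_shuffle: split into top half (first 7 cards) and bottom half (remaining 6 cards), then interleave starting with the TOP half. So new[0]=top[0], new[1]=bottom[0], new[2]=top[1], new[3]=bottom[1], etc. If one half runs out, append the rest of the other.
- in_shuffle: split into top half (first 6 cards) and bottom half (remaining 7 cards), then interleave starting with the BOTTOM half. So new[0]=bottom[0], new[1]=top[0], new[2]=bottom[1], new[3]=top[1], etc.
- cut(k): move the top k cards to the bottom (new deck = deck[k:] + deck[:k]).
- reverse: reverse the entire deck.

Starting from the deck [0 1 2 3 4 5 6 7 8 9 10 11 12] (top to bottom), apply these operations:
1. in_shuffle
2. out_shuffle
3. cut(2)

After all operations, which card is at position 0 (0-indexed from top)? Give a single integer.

Answer: 0

Derivation:
After op 1 (in_shuffle): [6 0 7 1 8 2 9 3 10 4 11 5 12]
After op 2 (out_shuffle): [6 3 0 10 7 4 1 11 8 5 2 12 9]
After op 3 (cut(2)): [0 10 7 4 1 11 8 5 2 12 9 6 3]
Position 0: card 0.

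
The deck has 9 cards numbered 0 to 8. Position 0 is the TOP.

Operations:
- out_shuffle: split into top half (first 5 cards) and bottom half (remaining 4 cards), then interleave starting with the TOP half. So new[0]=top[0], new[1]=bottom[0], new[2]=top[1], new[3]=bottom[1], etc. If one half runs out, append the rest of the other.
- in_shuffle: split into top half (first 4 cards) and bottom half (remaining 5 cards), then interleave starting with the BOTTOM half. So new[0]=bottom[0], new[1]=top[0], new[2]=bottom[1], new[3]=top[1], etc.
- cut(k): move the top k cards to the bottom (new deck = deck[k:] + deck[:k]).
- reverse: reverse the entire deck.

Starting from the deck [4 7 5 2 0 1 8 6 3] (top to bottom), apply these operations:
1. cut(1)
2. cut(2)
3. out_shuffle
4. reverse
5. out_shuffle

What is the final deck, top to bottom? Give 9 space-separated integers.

Answer: 6 4 5 0 8 3 7 2 1

Derivation:
After op 1 (cut(1)): [7 5 2 0 1 8 6 3 4]
After op 2 (cut(2)): [2 0 1 8 6 3 4 7 5]
After op 3 (out_shuffle): [2 3 0 4 1 7 8 5 6]
After op 4 (reverse): [6 5 8 7 1 4 0 3 2]
After op 5 (out_shuffle): [6 4 5 0 8 3 7 2 1]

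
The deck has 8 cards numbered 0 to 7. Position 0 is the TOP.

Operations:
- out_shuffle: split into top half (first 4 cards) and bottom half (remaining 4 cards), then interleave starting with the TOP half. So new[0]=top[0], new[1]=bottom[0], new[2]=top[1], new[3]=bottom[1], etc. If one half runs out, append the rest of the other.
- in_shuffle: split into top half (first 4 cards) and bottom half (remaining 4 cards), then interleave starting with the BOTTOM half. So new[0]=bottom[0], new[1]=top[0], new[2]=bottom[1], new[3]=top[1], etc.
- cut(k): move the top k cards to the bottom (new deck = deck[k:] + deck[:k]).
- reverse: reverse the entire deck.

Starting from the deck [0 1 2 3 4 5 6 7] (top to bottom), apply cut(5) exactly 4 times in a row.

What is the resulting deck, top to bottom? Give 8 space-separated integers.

After op 1 (cut(5)): [5 6 7 0 1 2 3 4]
After op 2 (cut(5)): [2 3 4 5 6 7 0 1]
After op 3 (cut(5)): [7 0 1 2 3 4 5 6]
After op 4 (cut(5)): [4 5 6 7 0 1 2 3]

Answer: 4 5 6 7 0 1 2 3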